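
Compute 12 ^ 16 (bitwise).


0b1100 ^ 0b10000 = 0b11100 = 28

28


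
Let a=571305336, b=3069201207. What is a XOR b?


571305336 ^ 3069201207 = 2499618383

2499618383


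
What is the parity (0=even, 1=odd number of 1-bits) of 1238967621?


0b1001001110110010010010101000101 has 14 ones => parity 0

0


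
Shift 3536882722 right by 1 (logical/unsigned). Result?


0b11010010110100001000110000100010 >> 1 = 0b1101001011010000100011000010001 = 1768441361

1768441361


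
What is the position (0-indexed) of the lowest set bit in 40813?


0b1001111101101101. Lowest set bit at position 0

0


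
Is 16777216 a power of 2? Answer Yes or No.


0b1000000000000000000000000. Only one bit set => Yes

Yes


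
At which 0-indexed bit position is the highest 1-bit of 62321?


0b1111001101110001. Highest set bit at position 15

15


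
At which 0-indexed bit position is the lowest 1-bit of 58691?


0b1110010101000011. Lowest set bit at position 0

0


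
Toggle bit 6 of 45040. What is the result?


45040 ^ (1 << 6) = 45040 ^ 64 = 44976

44976


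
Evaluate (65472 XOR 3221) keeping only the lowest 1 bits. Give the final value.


Step 1: 65472 ^ 3221 = 62293
Step 2: 62293 & 1 = 1

1


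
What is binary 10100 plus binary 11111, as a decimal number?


10100 + 11111 = 110011 = 51

51


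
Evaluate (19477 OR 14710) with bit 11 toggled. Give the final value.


Step 1: 19477 | 14710 = 32119
Step 2: 32119 ^ (1 << 11) = 32119 ^ 2048 = 30071

30071


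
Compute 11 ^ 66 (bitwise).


0b1011 ^ 0b1000010 = 0b1001001 = 73

73


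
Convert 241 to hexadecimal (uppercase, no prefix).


241 = F1 hex

F1


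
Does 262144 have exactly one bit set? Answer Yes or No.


0b1000000000000000000. Only one bit set => Yes

Yes


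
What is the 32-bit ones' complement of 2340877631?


2340877631 ^ 4294967295 = 1954089664

1954089664


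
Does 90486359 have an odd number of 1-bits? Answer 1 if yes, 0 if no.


0b101011001001011011001010111 has 15 ones => parity 1

1


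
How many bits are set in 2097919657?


0b1111101000010111011011010101001 has 18 set bits

18


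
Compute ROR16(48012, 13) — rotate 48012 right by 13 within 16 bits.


Rotate 0b1011101110001100 right by 13 (16-bit) = 0b1101110001100101 = 56421

56421


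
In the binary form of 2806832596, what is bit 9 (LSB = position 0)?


0b10100111010011001101110111010100, position 9 = 0

0


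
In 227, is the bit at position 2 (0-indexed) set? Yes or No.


0b11100011, bit 2 = 0. No

No


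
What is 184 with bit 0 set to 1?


184 | (1 << 0) = 184 | 1 = 185

185


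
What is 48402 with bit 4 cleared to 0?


48402 & ~(1 << 4) = 48386

48386


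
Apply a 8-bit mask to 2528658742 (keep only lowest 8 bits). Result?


2528658742 & 255 = 54

54


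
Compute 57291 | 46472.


0b1101111111001011 | 0b1011010110001000 = 0b1111111111001011 = 65483

65483


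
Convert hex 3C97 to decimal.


3C97 hex = 15511 decimal

15511


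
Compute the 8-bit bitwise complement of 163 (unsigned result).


~0b10100011 = 0b1011100 = 92 (8-bit unsigned)

92


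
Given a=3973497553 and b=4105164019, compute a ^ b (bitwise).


3973497553 ^ 4105164019 = 410588706

410588706


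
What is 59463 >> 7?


0b1110100001000111 >> 7 = 0b111010000 = 464

464


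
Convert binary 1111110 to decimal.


1111110 in decimal = 126

126


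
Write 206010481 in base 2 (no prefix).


206010481 = 1100010001110111100001110001 in binary

1100010001110111100001110001


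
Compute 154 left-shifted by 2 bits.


0b10011010 << 2 = 0b1001101000 = 616

616


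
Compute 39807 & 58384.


0b1001101101111111 & 0b1110010000010000 = 0b1000000000010000 = 32784

32784


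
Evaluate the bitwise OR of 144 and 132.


0b10010000 | 0b10000100 = 0b10010100 = 148

148


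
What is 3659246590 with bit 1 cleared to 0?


3659246590 & ~(1 << 1) = 3659246588

3659246588


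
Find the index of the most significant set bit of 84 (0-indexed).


0b1010100. Highest set bit at position 6

6


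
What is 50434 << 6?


0b1100010100000010 << 6 = 0b1100010100000010000000 = 3227776

3227776


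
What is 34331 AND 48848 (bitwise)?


0b1000011000011011 & 0b1011111011010000 = 0b1000011000010000 = 34320

34320


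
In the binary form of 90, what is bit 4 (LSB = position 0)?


0b1011010, position 4 = 1

1


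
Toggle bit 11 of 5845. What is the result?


5845 ^ (1 << 11) = 5845 ^ 2048 = 7893

7893


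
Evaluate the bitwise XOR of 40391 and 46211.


0b1001110111000111 ^ 0b1011010010000011 = 0b10100101000100 = 10564

10564


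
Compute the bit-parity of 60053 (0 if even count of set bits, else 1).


0b1110101010010101 has 9 ones => parity 1

1


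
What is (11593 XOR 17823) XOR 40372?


Step 1: 11593 ^ 17823 = 26838
Step 2: 26838 ^ 40372 = 62818

62818


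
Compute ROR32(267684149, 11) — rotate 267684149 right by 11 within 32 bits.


Rotate 0b1111111101001000100100110101 right by 11 (32-bit) = 0b100110101000011111111010010001 = 648150673

648150673


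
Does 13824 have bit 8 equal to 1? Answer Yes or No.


0b11011000000000, bit 8 = 0. No

No


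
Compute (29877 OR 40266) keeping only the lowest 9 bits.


Step 1: 29877 | 40266 = 65023
Step 2: 65023 & 511 = 511

511


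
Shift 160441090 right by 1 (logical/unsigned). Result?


0b1001100100000010001100000010 >> 1 = 0b100110010000001000110000001 = 80220545

80220545


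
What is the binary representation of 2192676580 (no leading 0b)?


2192676580 = 10000010101100011001011011100100 in binary

10000010101100011001011011100100


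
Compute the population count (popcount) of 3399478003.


0b11001010100111111110101011110011 has 21 set bits

21


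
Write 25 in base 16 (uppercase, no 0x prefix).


25 = 19 hex

19


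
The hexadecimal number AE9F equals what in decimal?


AE9F hex = 44703 decimal

44703


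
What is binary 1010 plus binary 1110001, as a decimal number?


1010 + 1110001 = 1111011 = 123

123


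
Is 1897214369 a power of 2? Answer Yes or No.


0b1110001000101010011000110100001. Multiple bits set => No

No


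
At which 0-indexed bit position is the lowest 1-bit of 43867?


0b1010101101011011. Lowest set bit at position 0

0


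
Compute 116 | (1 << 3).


116 | (1 << 3) = 116 | 8 = 124

124


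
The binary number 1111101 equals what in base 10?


1111101 in decimal = 125

125


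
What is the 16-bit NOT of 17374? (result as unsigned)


~0b100001111011110 = 0b1011110000100001 = 48161 (16-bit unsigned)

48161


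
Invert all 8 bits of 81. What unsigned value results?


81 ^ 255 = 174

174


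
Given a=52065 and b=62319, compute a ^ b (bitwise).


52065 ^ 62319 = 14350

14350


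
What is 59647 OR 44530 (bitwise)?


0b1110100011111111 | 0b1010110111110010 = 0b1110110111111111 = 60927

60927


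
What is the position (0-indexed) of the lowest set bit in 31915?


0b111110010101011. Lowest set bit at position 0

0


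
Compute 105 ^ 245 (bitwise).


0b1101001 ^ 0b11110101 = 0b10011100 = 156

156


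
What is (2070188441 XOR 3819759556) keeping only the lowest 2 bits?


Step 1: 2070188441 ^ 3819759556 = 2563274333
Step 2: 2563274333 & 3 = 1

1


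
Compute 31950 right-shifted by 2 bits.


0b111110011001110 >> 2 = 0b1111100110011 = 7987

7987


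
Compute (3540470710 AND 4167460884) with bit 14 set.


Step 1: 3540470710 & 4167460884 = 3490072596
Step 2: 3490072596 | (1 << 14) = 3490072596 | 16384 = 3490072596

3490072596


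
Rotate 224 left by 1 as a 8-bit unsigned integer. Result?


Rotate 0b11100000 left by 1 (8-bit) = 0b11000001 = 193

193


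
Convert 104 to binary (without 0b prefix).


104 = 1101000 in binary

1101000


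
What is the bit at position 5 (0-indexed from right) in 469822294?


0b11100000000001110101101010110, position 5 = 0

0


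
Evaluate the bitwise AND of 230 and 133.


0b11100110 & 0b10000101 = 0b10000100 = 132

132


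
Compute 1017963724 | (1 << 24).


1017963724 | (1 << 24) = 1017963724 | 16777216 = 1034740940

1034740940


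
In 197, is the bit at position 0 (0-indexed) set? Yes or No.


0b11000101, bit 0 = 1. Yes

Yes


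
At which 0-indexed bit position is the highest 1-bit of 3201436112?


0b10111110110100100000100111010000. Highest set bit at position 31

31


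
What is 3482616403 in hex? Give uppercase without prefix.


3482616403 = CF948253 hex

CF948253


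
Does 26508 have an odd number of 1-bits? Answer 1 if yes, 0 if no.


0b110011110001100 has 8 ones => parity 0

0


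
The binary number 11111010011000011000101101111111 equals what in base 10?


11111010011000011000101101111111 in decimal = 4200696703

4200696703


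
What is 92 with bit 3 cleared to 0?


92 & ~(1 << 3) = 84

84


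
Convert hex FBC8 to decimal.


FBC8 hex = 64456 decimal

64456


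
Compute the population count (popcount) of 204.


0b11001100 has 4 set bits

4


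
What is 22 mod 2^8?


22 & 255 = 22

22


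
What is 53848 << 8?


0b1101001001011000 << 8 = 0b110100100101100000000000 = 13785088

13785088


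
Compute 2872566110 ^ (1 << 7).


2872566110 ^ (1 << 7) = 2872566110 ^ 128 = 2872566238

2872566238


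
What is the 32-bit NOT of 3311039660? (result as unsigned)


~0b11000101010110100111010010101100 = 0b111010101001011000101101010011 = 983927635 (32-bit unsigned)

983927635


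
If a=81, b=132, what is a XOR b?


81 ^ 132 = 213

213


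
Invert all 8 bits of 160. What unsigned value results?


160 ^ 255 = 95

95


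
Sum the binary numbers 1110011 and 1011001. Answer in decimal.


1110011 + 1011001 = 11001100 = 204

204


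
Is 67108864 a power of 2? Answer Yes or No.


0b100000000000000000000000000. Only one bit set => Yes

Yes


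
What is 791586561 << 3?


0b101111001011101010011100000001 << 3 = 0b101111001011101010011100000001000 = 6332692488

6332692488


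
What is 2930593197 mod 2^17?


2930593197 & 131071 = 85421

85421


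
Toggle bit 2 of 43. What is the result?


43 ^ (1 << 2) = 43 ^ 4 = 47

47


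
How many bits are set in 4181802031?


0b11111001010000010011110000101111 has 17 set bits

17


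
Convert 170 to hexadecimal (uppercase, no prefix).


170 = AA hex

AA


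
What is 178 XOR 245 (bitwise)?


0b10110010 ^ 0b11110101 = 0b1000111 = 71

71


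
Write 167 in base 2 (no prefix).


167 = 10100111 in binary

10100111


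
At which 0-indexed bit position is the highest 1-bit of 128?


0b10000000. Highest set bit at position 7

7


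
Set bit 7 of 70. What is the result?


70 | (1 << 7) = 70 | 128 = 198

198


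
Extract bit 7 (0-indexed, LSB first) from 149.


0b10010101, position 7 = 1

1


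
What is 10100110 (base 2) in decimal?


10100110 in decimal = 166

166


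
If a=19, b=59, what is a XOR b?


19 ^ 59 = 40

40


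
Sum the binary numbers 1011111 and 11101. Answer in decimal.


1011111 + 11101 = 1111100 = 124

124


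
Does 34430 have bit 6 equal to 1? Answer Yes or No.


0b1000011001111110, bit 6 = 1. Yes

Yes


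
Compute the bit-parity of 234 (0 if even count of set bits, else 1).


0b11101010 has 5 ones => parity 1

1


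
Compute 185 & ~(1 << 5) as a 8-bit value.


185 & ~(1 << 5) = 153

153


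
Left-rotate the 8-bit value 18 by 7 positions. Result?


Rotate 0b10010 left by 7 (8-bit) = 0b1001 = 9

9


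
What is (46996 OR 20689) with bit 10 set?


Step 1: 46996 | 20689 = 63445
Step 2: 63445 | (1 << 10) = 63445 | 1024 = 63445

63445


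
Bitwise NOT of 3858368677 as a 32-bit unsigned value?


~0b11100101111110100000100010100101 = 0b11010000001011111011101011010 = 436598618 (32-bit unsigned)

436598618


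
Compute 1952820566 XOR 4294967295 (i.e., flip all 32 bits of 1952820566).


1952820566 ^ 4294967295 = 2342146729

2342146729


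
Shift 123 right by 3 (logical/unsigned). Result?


0b1111011 >> 3 = 0b1111 = 15

15


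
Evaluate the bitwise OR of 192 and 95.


0b11000000 | 0b1011111 = 0b11011111 = 223

223


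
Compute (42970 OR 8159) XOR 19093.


Step 1: 42970 | 8159 = 49119
Step 2: 49119 ^ 19093 = 62794

62794


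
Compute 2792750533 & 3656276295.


0b10100110011101011111110111000101 & 0b11011001111011100101100101000111 = 0b10000000011001000101100101000101 = 2154060101

2154060101


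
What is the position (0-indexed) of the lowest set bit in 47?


0b101111. Lowest set bit at position 0

0


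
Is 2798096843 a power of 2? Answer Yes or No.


0b10100110110001111001000111001011. Multiple bits set => No

No


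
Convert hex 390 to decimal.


390 hex = 912 decimal

912


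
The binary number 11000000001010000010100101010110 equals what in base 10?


11000000001010000010100101010110 in decimal = 3223857494

3223857494


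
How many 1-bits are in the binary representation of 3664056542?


0b11011010011001010001000011011110 has 16 set bits

16


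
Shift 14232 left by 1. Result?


0b11011110011000 << 1 = 0b110111100110000 = 28464

28464


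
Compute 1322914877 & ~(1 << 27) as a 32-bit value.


1322914877 & ~(1 << 27) = 1188697149

1188697149


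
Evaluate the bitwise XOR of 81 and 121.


0b1010001 ^ 0b1111001 = 0b101000 = 40

40


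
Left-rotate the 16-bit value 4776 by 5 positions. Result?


Rotate 0b1001010101000 left by 5 (16-bit) = 0b101010100000010 = 21762

21762


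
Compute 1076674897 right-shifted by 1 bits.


0b1000000001011001100000101010001 >> 1 = 0b100000000101100110000010101000 = 538337448

538337448


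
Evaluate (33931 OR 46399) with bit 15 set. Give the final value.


Step 1: 33931 | 46399 = 46527
Step 2: 46527 | (1 << 15) = 46527 | 32768 = 46527

46527


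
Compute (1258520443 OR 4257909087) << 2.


Step 1: 1258520443 | 4257909087 = 4291559295
Step 2: 4291559295 << 2 = 17166237180

17166237180


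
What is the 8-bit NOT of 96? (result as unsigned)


~0b1100000 = 0b10011111 = 159 (8-bit unsigned)

159


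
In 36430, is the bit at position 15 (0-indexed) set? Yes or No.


0b1000111001001110, bit 15 = 1. Yes

Yes


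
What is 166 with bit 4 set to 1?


166 | (1 << 4) = 166 | 16 = 182

182


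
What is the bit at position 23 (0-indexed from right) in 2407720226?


0b10001111100000101110010100100010, position 23 = 1

1


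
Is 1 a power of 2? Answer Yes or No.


0b1. Only one bit set => Yes

Yes


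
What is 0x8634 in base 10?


8634 hex = 34356 decimal

34356


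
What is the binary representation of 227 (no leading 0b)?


227 = 11100011 in binary

11100011


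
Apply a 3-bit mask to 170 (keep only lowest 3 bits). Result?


170 & 7 = 2

2


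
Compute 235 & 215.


0b11101011 & 0b11010111 = 0b11000011 = 195

195


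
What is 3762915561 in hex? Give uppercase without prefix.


3762915561 = E04988E9 hex

E04988E9


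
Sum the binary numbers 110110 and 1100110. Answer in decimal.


110110 + 1100110 = 10011100 = 156

156


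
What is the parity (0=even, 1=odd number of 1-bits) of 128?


0b10000000 has 1 ones => parity 1

1


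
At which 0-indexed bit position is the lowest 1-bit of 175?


0b10101111. Lowest set bit at position 0

0


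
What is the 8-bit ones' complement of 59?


59 ^ 255 = 196

196


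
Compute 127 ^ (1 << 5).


127 ^ (1 << 5) = 127 ^ 32 = 95

95


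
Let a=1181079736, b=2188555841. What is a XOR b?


1181079736 ^ 2188555841 = 3289870073

3289870073


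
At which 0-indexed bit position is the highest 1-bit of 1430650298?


0b1010101010001011111110110111010. Highest set bit at position 30

30


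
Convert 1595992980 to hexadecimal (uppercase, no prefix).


1595992980 = 5F20EB94 hex

5F20EB94


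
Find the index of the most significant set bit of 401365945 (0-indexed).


0b10111111011000101101110111001. Highest set bit at position 28

28


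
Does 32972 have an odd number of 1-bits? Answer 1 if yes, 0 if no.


0b1000000011001100 has 5 ones => parity 1

1


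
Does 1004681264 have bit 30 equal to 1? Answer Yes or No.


0b111011111000100011100000110000, bit 30 = 0. No

No


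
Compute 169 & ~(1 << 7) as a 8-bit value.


169 & ~(1 << 7) = 41

41


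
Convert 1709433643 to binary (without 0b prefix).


1709433643 = 1100101111000111110001100101011 in binary

1100101111000111110001100101011


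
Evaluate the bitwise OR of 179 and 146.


0b10110011 | 0b10010010 = 0b10110011 = 179

179


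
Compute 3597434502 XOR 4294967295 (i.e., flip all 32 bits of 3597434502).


3597434502 ^ 4294967295 = 697532793

697532793


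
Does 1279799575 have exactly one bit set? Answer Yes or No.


0b1001100010010000011000100010111. Multiple bits set => No

No


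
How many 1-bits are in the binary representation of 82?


0b1010010 has 3 set bits

3


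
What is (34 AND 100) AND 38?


Step 1: 34 & 100 = 32
Step 2: 32 & 38 = 32

32


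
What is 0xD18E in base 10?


D18E hex = 53646 decimal

53646


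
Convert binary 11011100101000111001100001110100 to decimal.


11011100101000111001100001110100 in decimal = 3701708916

3701708916


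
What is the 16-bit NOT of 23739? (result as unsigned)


~0b101110010111011 = 0b1010001101000100 = 41796 (16-bit unsigned)

41796


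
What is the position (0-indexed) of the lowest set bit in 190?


0b10111110. Lowest set bit at position 1

1


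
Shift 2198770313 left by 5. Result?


0b10000011000011101001001010001001 << 5 = 0b1000001100001110100100101000100100000 = 70360650016

70360650016


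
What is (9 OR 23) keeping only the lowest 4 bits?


Step 1: 9 | 23 = 31
Step 2: 31 & 15 = 15

15


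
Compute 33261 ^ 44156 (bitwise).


0b1000000111101101 ^ 0b1010110001111100 = 0b10110110010001 = 11665

11665


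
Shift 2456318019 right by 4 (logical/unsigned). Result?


0b10010010011010000111000001000011 >> 4 = 0b1001001001101000011100000100 = 153519876

153519876


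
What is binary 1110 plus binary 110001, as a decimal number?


1110 + 110001 = 111111 = 63

63


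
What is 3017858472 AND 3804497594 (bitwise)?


0b10110011111000001101110110101000 & 0b11100010110001000000011010111010 = 0b10100010110000000000010010101000 = 2730493096

2730493096


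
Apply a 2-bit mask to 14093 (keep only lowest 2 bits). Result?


14093 & 3 = 1

1


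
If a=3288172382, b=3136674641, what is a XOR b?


3288172382 ^ 3136674641 = 2030590991

2030590991


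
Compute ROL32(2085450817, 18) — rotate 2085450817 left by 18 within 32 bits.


Rotate 0b1111100010011010111010001000001 left by 18 (32-bit) = 0b11010001000001011111000100110101 = 3506827573

3506827573


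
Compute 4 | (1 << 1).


4 | (1 << 1) = 4 | 2 = 6

6


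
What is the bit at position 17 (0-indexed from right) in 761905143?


0b101101011010011011111111110111, position 17 = 0

0


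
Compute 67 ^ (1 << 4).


67 ^ (1 << 4) = 67 ^ 16 = 83

83


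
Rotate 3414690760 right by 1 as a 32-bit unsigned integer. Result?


Rotate 0b11001011100010000000101111001000 right by 1 (32-bit) = 0b1100101110001000000010111100100 = 1707345380

1707345380


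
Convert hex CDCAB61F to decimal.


CDCAB61F hex = 3452614175 decimal

3452614175


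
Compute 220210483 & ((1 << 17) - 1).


220210483 & 131071 = 9523

9523


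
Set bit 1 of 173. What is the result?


173 | (1 << 1) = 173 | 2 = 175

175


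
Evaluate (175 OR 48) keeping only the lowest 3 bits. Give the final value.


Step 1: 175 | 48 = 191
Step 2: 191 & 7 = 7

7


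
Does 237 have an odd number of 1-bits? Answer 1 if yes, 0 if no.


0b11101101 has 6 ones => parity 0

0


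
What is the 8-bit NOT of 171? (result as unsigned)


~0b10101011 = 0b1010100 = 84 (8-bit unsigned)

84


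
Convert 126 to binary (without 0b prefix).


126 = 1111110 in binary

1111110


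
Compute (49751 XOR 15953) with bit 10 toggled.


Step 1: 49751 ^ 15953 = 64518
Step 2: 64518 ^ (1 << 10) = 64518 ^ 1024 = 63494

63494


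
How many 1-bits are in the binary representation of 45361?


0b1011000100110001 has 7 set bits

7


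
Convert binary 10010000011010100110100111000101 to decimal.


10010000011010100110100111000101 in decimal = 2422892997

2422892997


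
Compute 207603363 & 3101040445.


0b1100010111111100011010100011 & 0b10111000110101100001111100111101 = 0b1000010101100000011000100001 = 139855393

139855393


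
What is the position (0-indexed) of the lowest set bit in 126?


0b1111110. Lowest set bit at position 1

1


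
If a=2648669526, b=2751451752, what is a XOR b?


2648669526 ^ 2751451752 = 1042329406

1042329406


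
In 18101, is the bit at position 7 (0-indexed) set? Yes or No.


0b100011010110101, bit 7 = 1. Yes

Yes


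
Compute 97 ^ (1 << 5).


97 ^ (1 << 5) = 97 ^ 32 = 65

65


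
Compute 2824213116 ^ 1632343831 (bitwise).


0b10101000010101100001001001111100 ^ 0b1100001010010111001011100010111 = 0b11001001000111011000010101101011 = 3374155115

3374155115


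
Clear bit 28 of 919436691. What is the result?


919436691 & ~(1 << 28) = 651001235

651001235


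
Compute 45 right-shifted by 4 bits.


0b101101 >> 4 = 0b10 = 2

2


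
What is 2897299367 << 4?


0b10101100101100010100011110100111 << 4 = 0b101011001011000101000111101001110000 = 46356789872

46356789872


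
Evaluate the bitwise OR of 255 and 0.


0b11111111 | 0b0 = 0b11111111 = 255

255


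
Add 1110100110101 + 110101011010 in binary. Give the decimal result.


1110100110101 + 110101011010 = 10101010001111 = 10895

10895


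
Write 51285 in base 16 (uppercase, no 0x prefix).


51285 = C855 hex

C855


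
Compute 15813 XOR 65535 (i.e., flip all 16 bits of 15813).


15813 ^ 65535 = 49722

49722


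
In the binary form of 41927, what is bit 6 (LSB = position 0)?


0b1010001111000111, position 6 = 1

1


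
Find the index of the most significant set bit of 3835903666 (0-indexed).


0b11100100101000110011111010110010. Highest set bit at position 31

31


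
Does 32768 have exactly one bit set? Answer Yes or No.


0b1000000000000000. Only one bit set => Yes

Yes


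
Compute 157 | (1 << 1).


157 | (1 << 1) = 157 | 2 = 159

159


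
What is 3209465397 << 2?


0b10111111010011001000111000110101 << 2 = 0b1011111101001100100011100011010100 = 12837861588

12837861588


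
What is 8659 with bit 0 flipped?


8659 ^ (1 << 0) = 8659 ^ 1 = 8658

8658


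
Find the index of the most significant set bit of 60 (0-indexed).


0b111100. Highest set bit at position 5

5


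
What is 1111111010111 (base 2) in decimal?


1111111010111 in decimal = 8151

8151


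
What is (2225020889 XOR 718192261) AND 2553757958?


Step 1: 2225020889 ^ 718192261 = 2924585308
Step 2: 2924585308 & 2553757958 = 2282815748

2282815748


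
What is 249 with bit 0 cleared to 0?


249 & ~(1 << 0) = 248

248


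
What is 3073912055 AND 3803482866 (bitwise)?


0b10110111001110000010110011110111 & 0b11100010101101001000101011110010 = 0b10100010001100000000100011110010 = 2721057010

2721057010


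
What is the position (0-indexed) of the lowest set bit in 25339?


0b110001011111011. Lowest set bit at position 0

0


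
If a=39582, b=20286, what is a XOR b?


39582 ^ 20286 = 54688

54688


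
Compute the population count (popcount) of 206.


0b11001110 has 5 set bits

5


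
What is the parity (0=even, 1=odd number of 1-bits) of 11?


0b1011 has 3 ones => parity 1

1


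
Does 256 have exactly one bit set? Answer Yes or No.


0b100000000. Only one bit set => Yes

Yes


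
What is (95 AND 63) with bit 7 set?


Step 1: 95 & 63 = 31
Step 2: 31 | (1 << 7) = 31 | 128 = 159

159


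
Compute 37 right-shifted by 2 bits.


0b100101 >> 2 = 0b1001 = 9

9


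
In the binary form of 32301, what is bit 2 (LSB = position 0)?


0b111111000101101, position 2 = 1

1


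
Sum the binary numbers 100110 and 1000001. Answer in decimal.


100110 + 1000001 = 1100111 = 103

103


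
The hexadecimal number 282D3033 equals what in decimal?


282D3033 hex = 674050099 decimal

674050099


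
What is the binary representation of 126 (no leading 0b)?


126 = 1111110 in binary

1111110


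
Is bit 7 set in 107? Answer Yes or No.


0b1101011, bit 7 = 0. No

No


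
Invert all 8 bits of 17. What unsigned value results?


17 ^ 255 = 238

238


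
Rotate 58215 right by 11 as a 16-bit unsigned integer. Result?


Rotate 0b1110001101100111 right by 11 (16-bit) = 0b110110011111100 = 27900

27900


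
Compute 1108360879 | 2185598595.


0b1000010000100000011111010101111 | 0b10000010010001011001011010000011 = 0b11000010010101011011111010101111 = 3260399279

3260399279


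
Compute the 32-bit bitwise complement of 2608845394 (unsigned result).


~0b10011011011111111101001001010010 = 0b1100100100000000010110110101101 = 1686121901 (32-bit unsigned)

1686121901


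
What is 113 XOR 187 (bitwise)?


0b1110001 ^ 0b10111011 = 0b11001010 = 202

202


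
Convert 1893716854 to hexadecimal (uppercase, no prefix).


1893716854 = 70DFD376 hex

70DFD376


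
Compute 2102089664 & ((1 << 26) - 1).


2102089664 & 67108863 = 21714880

21714880


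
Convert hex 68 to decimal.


68 hex = 104 decimal

104


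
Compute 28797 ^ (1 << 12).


28797 ^ (1 << 12) = 28797 ^ 4096 = 24701

24701


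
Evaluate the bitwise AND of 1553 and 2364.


0b11000010001 & 0b100100111100 = 0b10000 = 16

16


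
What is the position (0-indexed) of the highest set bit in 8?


0b1000. Highest set bit at position 3

3


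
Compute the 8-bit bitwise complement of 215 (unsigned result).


~0b11010111 = 0b101000 = 40 (8-bit unsigned)

40


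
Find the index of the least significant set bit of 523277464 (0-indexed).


0b11111001100001001010010011000. Lowest set bit at position 3

3


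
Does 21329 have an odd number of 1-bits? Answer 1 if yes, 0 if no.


0b101001101010001 has 7 ones => parity 1

1


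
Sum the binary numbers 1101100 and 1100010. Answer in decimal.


1101100 + 1100010 = 11001110 = 206

206


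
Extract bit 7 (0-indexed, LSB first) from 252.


0b11111100, position 7 = 1

1


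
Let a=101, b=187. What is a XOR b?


101 ^ 187 = 222

222


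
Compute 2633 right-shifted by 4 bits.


0b101001001001 >> 4 = 0b10100100 = 164

164


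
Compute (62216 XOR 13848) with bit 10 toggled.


Step 1: 62216 ^ 13848 = 50448
Step 2: 50448 ^ (1 << 10) = 50448 ^ 1024 = 49424

49424


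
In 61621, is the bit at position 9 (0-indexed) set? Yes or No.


0b1111000010110101, bit 9 = 0. No

No


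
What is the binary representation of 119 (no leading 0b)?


119 = 1110111 in binary

1110111


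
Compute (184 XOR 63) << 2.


Step 1: 184 ^ 63 = 135
Step 2: 135 << 2 = 540

540


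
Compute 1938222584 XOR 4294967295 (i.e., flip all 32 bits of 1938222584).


1938222584 ^ 4294967295 = 2356744711

2356744711


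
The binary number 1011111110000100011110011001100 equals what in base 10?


1011111110000100011110011001100 in decimal = 1606565068

1606565068


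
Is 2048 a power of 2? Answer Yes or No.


0b100000000000. Only one bit set => Yes

Yes


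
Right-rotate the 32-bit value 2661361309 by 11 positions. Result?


Rotate 0b10011110101000010010011010011101 right by 11 (32-bit) = 0b11010011101100111101010000100100 = 3551777828

3551777828


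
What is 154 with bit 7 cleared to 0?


154 & ~(1 << 7) = 26

26


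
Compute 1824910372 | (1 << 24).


1824910372 | (1 << 24) = 1824910372 | 16777216 = 1841687588

1841687588


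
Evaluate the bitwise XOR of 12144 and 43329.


0b10111101110000 ^ 0b1010100101000001 = 0b1000011000110001 = 34353

34353


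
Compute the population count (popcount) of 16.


0b10000 has 1 set bits

1


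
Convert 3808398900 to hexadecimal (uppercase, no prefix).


3808398900 = E2FF8E34 hex

E2FF8E34


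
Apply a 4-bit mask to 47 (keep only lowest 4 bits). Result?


47 & 15 = 15

15


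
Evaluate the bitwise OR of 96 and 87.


0b1100000 | 0b1010111 = 0b1110111 = 119

119


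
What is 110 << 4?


0b1101110 << 4 = 0b11011100000 = 1760

1760


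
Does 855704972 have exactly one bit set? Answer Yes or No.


0b110011000000010000010110001100. Multiple bits set => No

No


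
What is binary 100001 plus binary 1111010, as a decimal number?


100001 + 1111010 = 10011011 = 155

155


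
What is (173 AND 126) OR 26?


Step 1: 173 & 126 = 44
Step 2: 44 | 26 = 62

62


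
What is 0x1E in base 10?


1E hex = 30 decimal

30


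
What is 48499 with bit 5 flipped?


48499 ^ (1 << 5) = 48499 ^ 32 = 48467

48467


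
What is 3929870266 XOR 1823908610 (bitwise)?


0b11101010001111010000111110111010 ^ 0b1101100101101101010001100000010 = 0b10000110100010111010110010111000 = 2257300664

2257300664


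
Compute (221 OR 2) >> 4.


Step 1: 221 | 2 = 223
Step 2: 223 >> 4 = 13

13


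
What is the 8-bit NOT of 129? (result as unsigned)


~0b10000001 = 0b1111110 = 126 (8-bit unsigned)

126


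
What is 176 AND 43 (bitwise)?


0b10110000 & 0b101011 = 0b100000 = 32

32


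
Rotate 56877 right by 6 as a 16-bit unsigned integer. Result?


Rotate 0b1101111000101101 right by 6 (16-bit) = 0b1011011101111000 = 46968

46968


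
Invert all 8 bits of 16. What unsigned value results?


16 ^ 255 = 239

239


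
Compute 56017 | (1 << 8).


56017 | (1 << 8) = 56017 | 256 = 56273

56273


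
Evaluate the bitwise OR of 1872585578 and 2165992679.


0b1101111100111010110001101101010 | 0b10000001000110100110110011100111 = 0b11101111100111110110111111101111 = 4020203503

4020203503


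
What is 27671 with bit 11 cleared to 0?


27671 & ~(1 << 11) = 25623

25623


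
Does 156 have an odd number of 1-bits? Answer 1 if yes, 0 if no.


0b10011100 has 4 ones => parity 0

0


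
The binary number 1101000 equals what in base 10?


1101000 in decimal = 104

104


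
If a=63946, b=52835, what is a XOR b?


63946 ^ 52835 = 14249

14249


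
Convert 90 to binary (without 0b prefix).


90 = 1011010 in binary

1011010


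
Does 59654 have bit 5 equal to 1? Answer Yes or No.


0b1110100100000110, bit 5 = 0. No

No


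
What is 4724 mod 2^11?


4724 & 2047 = 628

628


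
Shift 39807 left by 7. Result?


0b1001101101111111 << 7 = 0b10011011011111110000000 = 5095296

5095296


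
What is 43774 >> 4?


0b1010101011111110 >> 4 = 0b101010101111 = 2735

2735


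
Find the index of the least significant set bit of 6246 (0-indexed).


0b1100001100110. Lowest set bit at position 1

1


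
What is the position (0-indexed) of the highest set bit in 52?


0b110100. Highest set bit at position 5

5


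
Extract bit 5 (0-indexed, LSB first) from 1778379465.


0b1101001111111111110101011001001, position 5 = 0

0


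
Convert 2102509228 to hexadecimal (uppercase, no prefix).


2102509228 = 7D51BEAC hex

7D51BEAC


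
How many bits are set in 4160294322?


0b11110111111110010000110110110010 has 20 set bits

20


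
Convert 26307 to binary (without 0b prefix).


26307 = 110011011000011 in binary

110011011000011


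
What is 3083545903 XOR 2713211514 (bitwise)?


0b10110111110010110010110100101111 ^ 0b10100001101110000101001001111010 = 0b10110011100110111111101010101 = 376667989

376667989


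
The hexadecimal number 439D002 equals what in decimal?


439D002 hex = 70897666 decimal

70897666


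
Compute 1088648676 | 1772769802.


0b1000000111000110111010111100100 | 0b1101001101010100101001000001010 = 0b1101001111010110111011111101110 = 1777039342

1777039342


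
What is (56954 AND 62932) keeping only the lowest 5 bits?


Step 1: 56954 & 62932 = 54352
Step 2: 54352 & 31 = 16

16


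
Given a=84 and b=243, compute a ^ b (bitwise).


84 ^ 243 = 167

167


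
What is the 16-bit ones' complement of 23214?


23214 ^ 65535 = 42321

42321


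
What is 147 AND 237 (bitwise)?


0b10010011 & 0b11101101 = 0b10000001 = 129

129


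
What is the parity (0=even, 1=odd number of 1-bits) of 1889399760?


0b1110000100111011111001111010000 has 17 ones => parity 1

1


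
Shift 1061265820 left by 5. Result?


0b111111010000011010000110011100 << 5 = 0b11111101000001101000011001110000000 = 33960506240

33960506240


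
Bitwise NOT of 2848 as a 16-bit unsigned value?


~0b101100100000 = 0b1111010011011111 = 62687 (16-bit unsigned)

62687


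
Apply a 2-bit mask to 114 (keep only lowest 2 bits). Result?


114 & 3 = 2

2


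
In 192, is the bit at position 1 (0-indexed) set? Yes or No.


0b11000000, bit 1 = 0. No

No


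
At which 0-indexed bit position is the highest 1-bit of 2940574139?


0b10101111010001011001100110111011. Highest set bit at position 31

31


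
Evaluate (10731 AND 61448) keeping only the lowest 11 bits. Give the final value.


Step 1: 10731 & 61448 = 8200
Step 2: 8200 & 2047 = 8

8


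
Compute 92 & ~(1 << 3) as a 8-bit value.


92 & ~(1 << 3) = 84

84


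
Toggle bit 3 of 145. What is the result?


145 ^ (1 << 3) = 145 ^ 8 = 153

153


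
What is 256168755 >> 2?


0b1111010001001101001100110011 >> 2 = 0b11110100010011010011001100 = 64042188

64042188


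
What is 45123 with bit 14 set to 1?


45123 | (1 << 14) = 45123 | 16384 = 61507

61507


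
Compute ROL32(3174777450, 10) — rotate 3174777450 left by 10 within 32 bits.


Rotate 0b10111101001110110100001001101010 left by 10 (32-bit) = 0b11101101000010011010101011110100 = 3976833780

3976833780


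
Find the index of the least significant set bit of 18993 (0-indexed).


0b100101000110001. Lowest set bit at position 0

0


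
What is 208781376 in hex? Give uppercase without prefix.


208781376 = C71C040 hex

C71C040


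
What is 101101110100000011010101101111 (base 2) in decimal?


101101110100000011010101101111 in decimal = 768619887

768619887


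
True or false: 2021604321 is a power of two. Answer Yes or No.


0b1111000011111110011101111100001. Multiple bits set => No

No


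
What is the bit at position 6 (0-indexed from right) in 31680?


0b111101111000000, position 6 = 1

1


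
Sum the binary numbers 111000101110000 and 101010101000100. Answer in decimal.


111000101110000 + 101010101000100 = 1100011010110100 = 50868

50868


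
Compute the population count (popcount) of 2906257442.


0b10101101001110011111100000100010 has 16 set bits

16


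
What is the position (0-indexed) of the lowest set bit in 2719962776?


0b10100010000111110101011010011000. Lowest set bit at position 3

3


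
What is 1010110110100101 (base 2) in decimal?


1010110110100101 in decimal = 44453

44453


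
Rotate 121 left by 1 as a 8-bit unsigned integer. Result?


Rotate 0b1111001 left by 1 (8-bit) = 0b11110010 = 242

242


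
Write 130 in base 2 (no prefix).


130 = 10000010 in binary

10000010


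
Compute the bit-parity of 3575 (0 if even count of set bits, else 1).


0b110111110111 has 10 ones => parity 0

0


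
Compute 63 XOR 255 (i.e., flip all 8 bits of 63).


63 ^ 255 = 192

192


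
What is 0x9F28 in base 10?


9F28 hex = 40744 decimal

40744


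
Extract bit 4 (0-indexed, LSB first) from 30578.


0b111011101110010, position 4 = 1

1


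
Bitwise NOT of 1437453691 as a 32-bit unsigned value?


~0b1010101101011011100110101111011 = 0b10101010010100100011001010000100 = 2857513604 (32-bit unsigned)

2857513604


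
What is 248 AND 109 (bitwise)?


0b11111000 & 0b1101101 = 0b1101000 = 104

104


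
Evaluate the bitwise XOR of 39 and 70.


0b100111 ^ 0b1000110 = 0b1100001 = 97

97


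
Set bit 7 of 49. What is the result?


49 | (1 << 7) = 49 | 128 = 177

177


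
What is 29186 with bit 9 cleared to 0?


29186 & ~(1 << 9) = 28674

28674


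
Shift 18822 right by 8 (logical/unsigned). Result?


0b100100110000110 >> 8 = 0b1001001 = 73

73


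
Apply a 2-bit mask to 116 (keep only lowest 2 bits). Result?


116 & 3 = 0

0


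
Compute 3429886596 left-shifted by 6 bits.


0b11001100011011111110101010000100 << 6 = 0b11001100011011111110101010000100000000 = 219512742144

219512742144


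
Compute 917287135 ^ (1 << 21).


917287135 ^ (1 << 21) = 917287135 ^ 2097152 = 915189983

915189983


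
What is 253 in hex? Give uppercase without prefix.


253 = FD hex

FD


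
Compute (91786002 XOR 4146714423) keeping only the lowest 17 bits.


Step 1: 91786002 ^ 4146714423 = 4065418277
Step 2: 4065418277 & 131071 = 89125

89125


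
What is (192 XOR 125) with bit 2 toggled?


Step 1: 192 ^ 125 = 189
Step 2: 189 ^ (1 << 2) = 189 ^ 4 = 185

185


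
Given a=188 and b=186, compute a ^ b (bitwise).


188 ^ 186 = 6

6


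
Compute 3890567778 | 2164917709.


0b11100111111001010101101001100010 | 0b10000001000010100000010111001101 = 0b11100111111011110101111111101111 = 3891224559

3891224559


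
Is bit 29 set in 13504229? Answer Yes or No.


0b110011100000111011100101, bit 29 = 0. No

No


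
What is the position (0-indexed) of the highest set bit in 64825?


0b1111110100111001. Highest set bit at position 15

15


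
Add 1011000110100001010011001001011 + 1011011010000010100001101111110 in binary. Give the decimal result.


1011000110100001010011001001011 + 1011011010000010100001101111110 = 10110100000100011110100111001001 = 3021072841

3021072841


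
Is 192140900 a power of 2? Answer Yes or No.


0b1011011100111101011001100100. Multiple bits set => No

No


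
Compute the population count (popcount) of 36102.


0b1000110100000110 has 6 set bits

6


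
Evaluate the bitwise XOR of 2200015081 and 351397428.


0b10000011001000011001000011101001 ^ 0b10100111100011110011000110100 = 0b10010111110100000111011011011101 = 2547021533

2547021533


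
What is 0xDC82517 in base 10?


DC82517 hex = 231220503 decimal

231220503


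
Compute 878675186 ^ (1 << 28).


878675186 ^ (1 << 28) = 878675186 ^ 268435456 = 610239730

610239730


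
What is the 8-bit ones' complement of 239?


239 ^ 255 = 16

16


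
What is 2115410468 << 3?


0b1111110000101101001101000100100 << 3 = 0b1111110000101101001101000100100000 = 16923283744

16923283744


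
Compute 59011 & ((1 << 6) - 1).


59011 & 63 = 3

3


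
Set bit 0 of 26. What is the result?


26 | (1 << 0) = 26 | 1 = 27

27


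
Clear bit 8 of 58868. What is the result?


58868 & ~(1 << 8) = 58612

58612
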